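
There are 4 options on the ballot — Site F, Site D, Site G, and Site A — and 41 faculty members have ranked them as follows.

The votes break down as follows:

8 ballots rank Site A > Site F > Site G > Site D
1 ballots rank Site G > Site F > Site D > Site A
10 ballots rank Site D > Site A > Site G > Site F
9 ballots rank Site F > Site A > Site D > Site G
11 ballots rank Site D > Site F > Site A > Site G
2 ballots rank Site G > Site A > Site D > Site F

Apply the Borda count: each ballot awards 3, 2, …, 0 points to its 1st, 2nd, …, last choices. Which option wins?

Site A

Borda scores:
  Site F: 8·2 + 2 + 10·0 + 9·3 + 11·2 + 2·0 = 67
  Site D: 8·0 + 1 + 10·3 + 9·1 + 11·3 + 2·1 = 75
  Site G: 8·1 + 3 + 10·1 + 9·0 + 11·0 + 2·3 = 27
  Site A: 8·3 + 0 + 10·2 + 9·2 + 11·1 + 2·2 = 77
Site A has the highest total.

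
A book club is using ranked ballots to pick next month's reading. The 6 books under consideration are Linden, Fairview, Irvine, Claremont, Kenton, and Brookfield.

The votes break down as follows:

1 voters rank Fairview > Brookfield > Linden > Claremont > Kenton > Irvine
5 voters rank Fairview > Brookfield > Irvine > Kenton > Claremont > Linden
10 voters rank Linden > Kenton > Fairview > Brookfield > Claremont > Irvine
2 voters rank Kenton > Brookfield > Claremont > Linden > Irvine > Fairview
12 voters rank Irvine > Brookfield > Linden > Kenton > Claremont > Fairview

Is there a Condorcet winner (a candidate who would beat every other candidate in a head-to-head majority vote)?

No

Head-to-head results (30 voters total):
Linden vs Fairview: Linden wins 24–6.
Linden vs Irvine: Irvine wins 17–13.
Linden vs Claremont: Linden wins 23–7.
Linden vs Kenton: Linden wins 23–7.
Linden vs Brookfield: Brookfield wins 20–10.
Fairview vs Irvine: Fairview wins 16–14.
Fairview vs Claremont: Fairview wins 16–14.
Fairview vs Kenton: Kenton wins 24–6.
Fairview vs Brookfield: Fairview wins 16–14.
Irvine vs Claremont: Irvine wins 17–13.
Irvine vs Kenton: Irvine wins 17–13.
Irvine vs Brookfield: Brookfield wins 18–12.
Claremont vs Kenton: Kenton wins 29–1.
Claremont vs Brookfield: Brookfield wins 30–0.
Kenton vs Brookfield: Brookfield wins 18–12.
No candidate beats all others: Linden beats Fairview beats Irvine beats Linden, a majority cycle.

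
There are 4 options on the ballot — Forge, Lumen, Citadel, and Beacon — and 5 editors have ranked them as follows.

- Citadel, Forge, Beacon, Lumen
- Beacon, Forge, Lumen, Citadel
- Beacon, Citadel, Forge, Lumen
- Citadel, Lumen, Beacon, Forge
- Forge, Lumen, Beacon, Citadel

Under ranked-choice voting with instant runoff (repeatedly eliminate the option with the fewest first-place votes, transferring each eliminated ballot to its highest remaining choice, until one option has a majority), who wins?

Round 1: Citadel 2, Beacon 2, Forge 1, Lumen 0. Lumen has the fewest and is eliminated.
Round 2: Citadel 2, Beacon 2, Forge 1. Forge has the fewest and is eliminated.
Round 3: Beacon 3, Citadel 2. Beacon has a majority.

Beacon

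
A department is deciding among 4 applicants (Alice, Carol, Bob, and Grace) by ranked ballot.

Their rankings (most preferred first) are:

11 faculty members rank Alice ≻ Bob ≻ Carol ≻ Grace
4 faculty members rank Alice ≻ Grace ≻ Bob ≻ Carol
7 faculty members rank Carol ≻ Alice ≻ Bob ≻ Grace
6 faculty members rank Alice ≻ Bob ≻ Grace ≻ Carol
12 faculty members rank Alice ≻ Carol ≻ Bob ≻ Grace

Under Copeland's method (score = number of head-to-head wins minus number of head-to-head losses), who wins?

Pairwise results:
  Alice vs Carol: Alice wins 33–7.
  Alice vs Bob: Alice wins 40–0.
  Alice vs Grace: Alice wins 40–0.
  Carol vs Bob: Bob wins 21–19.
  Carol vs Grace: Carol wins 30–10.
  Bob vs Grace: Bob wins 36–4.
Copeland scores (wins − losses):
  Alice: 3 − 0 = 3
  Carol: 1 − 2 = -1
  Bob: 2 − 1 = 1
  Grace: 0 − 3 = -3
Alice has the best Copeland score.

Alice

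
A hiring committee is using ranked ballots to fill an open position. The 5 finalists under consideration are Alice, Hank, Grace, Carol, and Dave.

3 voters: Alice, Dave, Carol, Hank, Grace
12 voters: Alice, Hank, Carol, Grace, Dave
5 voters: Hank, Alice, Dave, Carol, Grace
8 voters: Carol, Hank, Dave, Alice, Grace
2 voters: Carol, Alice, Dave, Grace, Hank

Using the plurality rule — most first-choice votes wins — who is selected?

First-place vote totals:
  Alice: 15
  Hank: 5
  Grace: 0
  Carol: 10
  Dave: 0
Alice has the most first-place votes.

Alice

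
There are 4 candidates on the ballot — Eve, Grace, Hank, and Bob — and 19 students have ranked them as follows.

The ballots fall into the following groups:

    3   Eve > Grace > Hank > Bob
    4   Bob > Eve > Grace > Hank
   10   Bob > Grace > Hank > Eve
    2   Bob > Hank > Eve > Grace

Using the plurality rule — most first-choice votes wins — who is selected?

First-place vote totals:
  Eve: 3
  Grace: 0
  Hank: 0
  Bob: 16
Bob has the most first-place votes.

Bob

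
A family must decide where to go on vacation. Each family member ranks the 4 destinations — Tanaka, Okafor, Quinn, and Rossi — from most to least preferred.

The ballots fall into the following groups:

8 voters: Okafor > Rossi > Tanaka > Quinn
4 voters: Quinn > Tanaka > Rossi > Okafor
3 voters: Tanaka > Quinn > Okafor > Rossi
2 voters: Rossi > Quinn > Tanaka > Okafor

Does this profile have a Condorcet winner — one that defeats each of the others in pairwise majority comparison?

Head-to-head results (17 voters total):
Tanaka vs Okafor: Tanaka wins 9–8.
Tanaka vs Quinn: Tanaka wins 11–6.
Tanaka vs Rossi: Rossi wins 10–7.
Okafor vs Quinn: Quinn wins 9–8.
Okafor vs Rossi: Okafor wins 11–6.
Quinn vs Rossi: Rossi wins 10–7.
No candidate beats all others: Tanaka beats Okafor beats Rossi beats Tanaka, a majority cycle.

No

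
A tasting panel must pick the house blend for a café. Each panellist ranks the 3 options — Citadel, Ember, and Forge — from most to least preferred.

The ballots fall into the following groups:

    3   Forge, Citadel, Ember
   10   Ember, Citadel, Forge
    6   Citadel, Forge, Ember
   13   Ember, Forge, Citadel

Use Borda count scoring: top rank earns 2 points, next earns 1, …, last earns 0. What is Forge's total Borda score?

Borda scores:
  Citadel: 3·1 + 10·1 + 6·2 + 13·0 = 25
  Ember: 3·0 + 10·2 + 6·0 + 13·2 = 46
  Forge: 3·2 + 10·0 + 6·1 + 13·1 = 25

25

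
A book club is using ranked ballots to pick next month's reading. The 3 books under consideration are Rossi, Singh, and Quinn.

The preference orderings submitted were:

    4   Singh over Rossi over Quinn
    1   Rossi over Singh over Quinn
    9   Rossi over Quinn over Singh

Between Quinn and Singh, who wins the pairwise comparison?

Quinn

Ballots ranking Quinn above Singh: 9.
Ballots ranking Singh above Quinn: 4+1 = 5.
Quinn wins the head-to-head, 9–5.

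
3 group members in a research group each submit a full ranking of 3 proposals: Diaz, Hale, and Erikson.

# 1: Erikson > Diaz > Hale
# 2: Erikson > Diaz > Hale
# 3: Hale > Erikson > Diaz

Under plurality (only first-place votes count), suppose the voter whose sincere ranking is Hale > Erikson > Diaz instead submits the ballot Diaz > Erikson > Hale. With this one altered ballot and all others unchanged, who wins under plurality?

First-place totals with the altered ballot: Diaz 1, Hale 0, Erikson 2.
The winner is unchanged: still Erikson.

Erikson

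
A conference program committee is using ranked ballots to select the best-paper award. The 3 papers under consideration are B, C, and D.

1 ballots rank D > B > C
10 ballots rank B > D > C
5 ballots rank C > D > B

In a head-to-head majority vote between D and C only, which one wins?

D

Ballots ranking D above C: 1+10 = 11.
Ballots ranking C above D: 5.
D wins the head-to-head, 11–5.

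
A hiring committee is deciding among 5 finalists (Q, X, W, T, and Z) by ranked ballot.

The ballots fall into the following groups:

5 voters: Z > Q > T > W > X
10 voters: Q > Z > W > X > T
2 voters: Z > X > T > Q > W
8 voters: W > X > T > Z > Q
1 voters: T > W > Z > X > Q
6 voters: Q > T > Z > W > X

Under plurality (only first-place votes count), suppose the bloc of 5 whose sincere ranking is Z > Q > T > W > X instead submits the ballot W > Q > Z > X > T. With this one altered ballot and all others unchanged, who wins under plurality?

First-place totals with the altered ballot: Q 16, X 0, W 13, T 1, Z 2.
The winner is unchanged: still Q.

Q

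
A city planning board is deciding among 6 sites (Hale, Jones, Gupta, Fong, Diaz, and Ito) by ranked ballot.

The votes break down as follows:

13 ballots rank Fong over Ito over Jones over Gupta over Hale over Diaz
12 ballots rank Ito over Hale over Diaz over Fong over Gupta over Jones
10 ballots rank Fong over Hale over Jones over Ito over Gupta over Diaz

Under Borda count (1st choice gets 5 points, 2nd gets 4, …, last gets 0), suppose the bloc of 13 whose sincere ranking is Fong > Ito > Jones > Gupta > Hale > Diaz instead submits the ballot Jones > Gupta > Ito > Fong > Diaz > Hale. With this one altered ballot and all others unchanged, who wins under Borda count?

Ito

Borda totals with the altered ballot: Hale 88, Jones 95, Gupta 74, Fong 100, Diaz 49, Ito 119.
The switch changes the winner from Fong to Ito.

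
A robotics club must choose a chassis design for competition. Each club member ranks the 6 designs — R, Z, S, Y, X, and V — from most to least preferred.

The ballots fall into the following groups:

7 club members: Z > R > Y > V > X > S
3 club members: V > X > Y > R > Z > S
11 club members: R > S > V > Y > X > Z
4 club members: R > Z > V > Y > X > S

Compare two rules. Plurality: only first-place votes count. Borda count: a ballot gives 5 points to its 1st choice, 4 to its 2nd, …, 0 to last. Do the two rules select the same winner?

Yes

Plurality first-place counts: R 15, Z 7, S 0, Y 0, X 0, V 3 → R.
Borda totals: R 109, Z 54, S 44, Y 60, X 34, V 74 → R.
The two rules agree on R.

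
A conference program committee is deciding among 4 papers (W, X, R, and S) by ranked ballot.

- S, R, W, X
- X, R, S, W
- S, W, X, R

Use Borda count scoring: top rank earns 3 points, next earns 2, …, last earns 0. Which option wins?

S

Borda scores:
  W: 1 + 0 + 2 = 3
  X: 0 + 3 + 1 = 4
  R: 2 + 2 + 0 = 4
  S: 3 + 1 + 3 = 7
S has the highest total.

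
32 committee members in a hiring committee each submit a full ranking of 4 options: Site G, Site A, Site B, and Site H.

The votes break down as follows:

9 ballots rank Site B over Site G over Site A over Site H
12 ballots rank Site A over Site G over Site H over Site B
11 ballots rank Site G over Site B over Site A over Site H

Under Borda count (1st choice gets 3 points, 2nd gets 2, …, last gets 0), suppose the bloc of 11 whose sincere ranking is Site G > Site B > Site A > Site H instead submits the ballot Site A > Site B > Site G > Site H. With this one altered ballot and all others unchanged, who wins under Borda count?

Site A

Borda totals with the altered ballot: Site G 53, Site A 78, Site B 49, Site H 12.
The switch changes the winner from Site G to Site A.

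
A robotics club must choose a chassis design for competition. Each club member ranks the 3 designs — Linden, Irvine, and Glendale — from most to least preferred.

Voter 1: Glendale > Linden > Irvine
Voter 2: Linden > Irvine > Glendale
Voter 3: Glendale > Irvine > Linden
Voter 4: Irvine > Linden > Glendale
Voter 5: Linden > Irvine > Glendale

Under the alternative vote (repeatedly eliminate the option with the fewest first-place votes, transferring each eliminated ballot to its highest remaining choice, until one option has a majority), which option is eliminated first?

Irvine

Round 1: Linden 2, Glendale 2, Irvine 1. Irvine has the fewest and is eliminated.
Round 2: Linden 3, Glendale 2. Linden has a majority.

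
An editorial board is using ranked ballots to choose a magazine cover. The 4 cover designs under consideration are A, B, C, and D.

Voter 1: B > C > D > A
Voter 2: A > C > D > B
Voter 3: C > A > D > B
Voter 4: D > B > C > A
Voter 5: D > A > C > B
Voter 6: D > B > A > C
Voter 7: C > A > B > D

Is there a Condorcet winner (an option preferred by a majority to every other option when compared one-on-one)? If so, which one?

C

Head-to-head results (7 voters total):
A vs B: A wins 4–3.
A vs C: C wins 4–3.
A vs D: D wins 4–3.
B vs C: C wins 4–3.
B vs D: D wins 5–2.
C vs D: C wins 4–3.
C beats each rival — A (4–3), B (4–3), D (4–3) — so C is the Condorcet winner.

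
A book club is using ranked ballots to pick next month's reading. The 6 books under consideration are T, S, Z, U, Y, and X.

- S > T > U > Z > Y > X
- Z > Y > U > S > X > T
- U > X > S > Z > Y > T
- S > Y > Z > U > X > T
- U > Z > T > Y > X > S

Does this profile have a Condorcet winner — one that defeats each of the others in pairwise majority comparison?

Head-to-head results (5 voters total):
T vs S: S wins 4–1.
T vs Z: Z wins 4–1.
T vs U: U wins 4–1.
T vs Y: Y wins 3–2.
T vs X: X wins 3–2.
S vs Z: S wins 3–2.
S vs U: U wins 3–2.
S vs Y: S wins 3–2.
S vs X: S wins 3–2.
Z vs U: U wins 3–2.
Z vs Y: Z wins 4–1.
Z vs X: Z wins 4–1.
U vs Y: U wins 3–2.
U vs X: U wins 5–0.
Y vs X: Y wins 4–1.
U beats each rival — T (4–1), S (3–2), Z (3–2), Y (3–2), X (5–0) — so U is the Condorcet winner.

Yes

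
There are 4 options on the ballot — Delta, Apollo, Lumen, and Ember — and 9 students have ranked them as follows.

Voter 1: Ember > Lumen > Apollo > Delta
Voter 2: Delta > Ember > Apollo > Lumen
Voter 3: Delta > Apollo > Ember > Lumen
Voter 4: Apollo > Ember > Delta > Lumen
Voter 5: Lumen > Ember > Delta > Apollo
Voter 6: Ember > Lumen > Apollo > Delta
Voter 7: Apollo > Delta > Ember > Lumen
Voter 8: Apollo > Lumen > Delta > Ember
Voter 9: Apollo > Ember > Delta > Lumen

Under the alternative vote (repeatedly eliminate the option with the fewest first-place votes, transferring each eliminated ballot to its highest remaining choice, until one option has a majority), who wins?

Apollo

Round 1: Apollo 4, Delta 2, Ember 2, Lumen 1. Lumen has the fewest and is eliminated.
Round 2: Apollo 4, Ember 3, Delta 2. Delta has the fewest and is eliminated.
Round 3: Apollo 5, Ember 4. Apollo has a majority.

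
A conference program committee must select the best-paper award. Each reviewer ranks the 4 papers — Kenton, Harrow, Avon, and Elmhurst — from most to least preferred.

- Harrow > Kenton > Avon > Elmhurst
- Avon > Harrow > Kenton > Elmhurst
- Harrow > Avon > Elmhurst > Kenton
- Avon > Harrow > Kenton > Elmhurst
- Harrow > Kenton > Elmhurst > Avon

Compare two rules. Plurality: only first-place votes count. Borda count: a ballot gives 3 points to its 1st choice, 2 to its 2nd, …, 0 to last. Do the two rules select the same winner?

Yes

Plurality first-place counts: Kenton 0, Harrow 3, Avon 2, Elmhurst 0 → Harrow.
Borda totals: Kenton 6, Harrow 13, Avon 9, Elmhurst 2 → Harrow.
The two rules agree on Harrow.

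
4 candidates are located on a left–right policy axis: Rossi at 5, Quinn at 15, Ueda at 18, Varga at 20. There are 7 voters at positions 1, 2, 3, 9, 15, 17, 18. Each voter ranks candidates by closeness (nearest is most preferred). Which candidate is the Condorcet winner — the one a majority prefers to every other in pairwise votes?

With single-peaked preferences on a line, the Condorcet winner is the candidate closest to the median voter.
The median voter (position 9) is closest to Rossi at 5.
Check: Rossi vs Quinn — voters closer to Rossi: 4 of 7.

Rossi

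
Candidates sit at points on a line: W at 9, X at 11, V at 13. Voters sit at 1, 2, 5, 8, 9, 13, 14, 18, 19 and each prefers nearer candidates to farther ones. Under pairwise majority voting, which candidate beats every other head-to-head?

W

With single-peaked preferences on a line, the Condorcet winner is the candidate closest to the median voter.
The median voter (position 9) is closest to W at 9.
Check: W vs X — voters closer to W: 5 of 9.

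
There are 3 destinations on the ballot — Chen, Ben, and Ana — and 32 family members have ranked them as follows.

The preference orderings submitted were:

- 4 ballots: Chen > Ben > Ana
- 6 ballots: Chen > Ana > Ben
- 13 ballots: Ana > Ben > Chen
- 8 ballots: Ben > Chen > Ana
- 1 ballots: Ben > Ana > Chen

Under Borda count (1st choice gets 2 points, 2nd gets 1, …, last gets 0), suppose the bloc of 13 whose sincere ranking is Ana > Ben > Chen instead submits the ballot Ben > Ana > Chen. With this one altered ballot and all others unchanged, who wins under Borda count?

Ben

Borda totals with the altered ballot: Chen 28, Ben 48, Ana 20.
The winner is unchanged: still Ben.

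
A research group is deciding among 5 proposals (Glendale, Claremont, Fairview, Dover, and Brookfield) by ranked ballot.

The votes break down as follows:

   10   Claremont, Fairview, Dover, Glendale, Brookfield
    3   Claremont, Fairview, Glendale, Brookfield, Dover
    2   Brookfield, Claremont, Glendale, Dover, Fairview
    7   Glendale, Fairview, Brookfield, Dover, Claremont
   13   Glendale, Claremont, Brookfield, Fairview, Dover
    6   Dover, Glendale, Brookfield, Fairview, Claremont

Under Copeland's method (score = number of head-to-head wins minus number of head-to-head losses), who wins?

Pairwise results:
  Glendale vs Claremont: Glendale wins 26–15.
  Glendale vs Fairview: Glendale wins 28–13.
  Glendale vs Dover: Glendale wins 25–16.
  Glendale vs Brookfield: Glendale wins 39–2.
  Claremont vs Fairview: Claremont wins 28–13.
  Claremont vs Dover: Claremont wins 28–13.
  Claremont vs Brookfield: Claremont wins 26–15.
  Fairview vs Dover: Fairview wins 33–8.
  Fairview vs Brookfield: Brookfield wins 21–20.
  Dover vs Brookfield: Brookfield wins 25–16.
Copeland scores (wins − losses):
  Glendale: 4 − 0 = 4
  Claremont: 3 − 1 = 2
  Fairview: 1 − 3 = -2
  Dover: 0 − 4 = -4
  Brookfield: 2 − 2 = 0
Glendale has the best Copeland score.

Glendale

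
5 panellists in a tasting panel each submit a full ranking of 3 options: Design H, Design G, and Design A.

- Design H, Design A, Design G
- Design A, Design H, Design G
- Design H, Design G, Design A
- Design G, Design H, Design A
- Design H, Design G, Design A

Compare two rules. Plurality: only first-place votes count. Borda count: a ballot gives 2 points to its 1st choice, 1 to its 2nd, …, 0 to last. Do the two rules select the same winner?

Plurality first-place counts: Design H 3, Design G 1, Design A 1 → Design H.
Borda totals: Design H 8, Design G 4, Design A 3 → Design H.
The two rules agree on Design H.

Yes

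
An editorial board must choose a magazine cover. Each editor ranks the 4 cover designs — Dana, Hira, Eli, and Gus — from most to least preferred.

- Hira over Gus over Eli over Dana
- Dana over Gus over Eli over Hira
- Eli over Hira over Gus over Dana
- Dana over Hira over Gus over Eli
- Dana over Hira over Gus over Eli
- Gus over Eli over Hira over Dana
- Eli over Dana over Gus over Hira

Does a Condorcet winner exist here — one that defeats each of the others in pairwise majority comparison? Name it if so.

Head-to-head results (7 voters total):
Dana vs Hira: Dana wins 4–3.
Dana vs Eli: Eli wins 4–3.
Dana vs Gus: Dana wins 4–3.
Hira vs Eli: Eli wins 4–3.
Hira vs Gus: Hira wins 4–3.
Eli vs Gus: Gus wins 5–2.
No candidate beats all others: Dana beats Gus beats Eli beats Dana, a majority cycle.

No Condorcet winner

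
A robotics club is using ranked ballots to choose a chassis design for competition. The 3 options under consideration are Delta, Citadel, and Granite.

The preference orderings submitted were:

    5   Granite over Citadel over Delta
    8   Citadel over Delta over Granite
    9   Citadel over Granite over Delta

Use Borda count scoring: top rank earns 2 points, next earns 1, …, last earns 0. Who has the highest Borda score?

Borda scores:
  Delta: 5·0 + 8·1 + 9·0 = 8
  Citadel: 5·1 + 8·2 + 9·2 = 39
  Granite: 5·2 + 8·0 + 9·1 = 19
Citadel has the highest total.

Citadel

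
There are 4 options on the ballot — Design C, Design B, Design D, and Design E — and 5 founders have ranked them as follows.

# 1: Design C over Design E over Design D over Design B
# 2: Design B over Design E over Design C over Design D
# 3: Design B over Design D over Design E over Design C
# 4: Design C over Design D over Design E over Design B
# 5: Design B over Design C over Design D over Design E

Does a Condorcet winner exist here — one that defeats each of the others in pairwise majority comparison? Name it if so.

Head-to-head results (5 voters total):
Design C vs Design B: Design B wins 3–2.
Design C vs Design D: Design C wins 4–1.
Design C vs Design E: Design C wins 3–2.
Design B vs Design D: Design B wins 3–2.
Design B vs Design E: Design B wins 3–2.
Design D vs Design E: Design D wins 3–2.
Design B beats each rival — Design C (3–2), Design D (3–2), Design E (3–2) — so Design B is the Condorcet winner.

Design B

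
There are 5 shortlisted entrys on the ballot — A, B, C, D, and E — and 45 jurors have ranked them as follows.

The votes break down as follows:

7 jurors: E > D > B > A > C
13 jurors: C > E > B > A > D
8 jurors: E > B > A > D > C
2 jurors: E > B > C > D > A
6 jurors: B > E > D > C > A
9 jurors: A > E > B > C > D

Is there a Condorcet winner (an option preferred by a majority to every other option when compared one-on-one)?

Yes

Head-to-head results (45 voters total):
A vs B: B wins 36–9.
A vs C: A wins 24–21.
A vs D: A wins 30–15.
A vs E: E wins 36–9.
B vs C: B wins 32–13.
B vs D: B wins 38–7.
B vs E: E wins 39–6.
C vs D: C wins 24–21.
C vs E: E wins 32–13.
D vs E: E wins 45–0.
E beats each rival — A (36–9), B (39–6), C (32–13), D (45–0) — so E is the Condorcet winner.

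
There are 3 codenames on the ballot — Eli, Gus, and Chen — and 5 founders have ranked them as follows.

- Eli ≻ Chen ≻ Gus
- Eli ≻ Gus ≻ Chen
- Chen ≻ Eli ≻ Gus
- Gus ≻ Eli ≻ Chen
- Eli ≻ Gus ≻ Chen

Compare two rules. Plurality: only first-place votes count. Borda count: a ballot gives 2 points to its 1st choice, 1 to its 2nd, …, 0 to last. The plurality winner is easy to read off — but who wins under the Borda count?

Eli

Plurality first-place counts: Eli 3, Gus 1, Chen 1 → Eli.
Borda totals: Eli 8, Gus 4, Chen 3 → Eli.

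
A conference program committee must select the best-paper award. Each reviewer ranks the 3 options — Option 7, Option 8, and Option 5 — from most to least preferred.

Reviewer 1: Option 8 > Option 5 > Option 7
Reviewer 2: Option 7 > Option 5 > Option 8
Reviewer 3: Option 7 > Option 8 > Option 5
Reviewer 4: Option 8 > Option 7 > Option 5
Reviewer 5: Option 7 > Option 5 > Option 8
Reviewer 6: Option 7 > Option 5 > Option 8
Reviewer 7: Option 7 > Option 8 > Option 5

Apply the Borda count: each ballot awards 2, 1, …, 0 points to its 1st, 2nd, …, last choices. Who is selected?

Option 7

Borda scores:
  Option 7: 0 + 2 + 2 + 1 + 2 + 2 + 2 = 11
  Option 8: 2 + 0 + 1 + 2 + 0 + 0 + 1 = 6
  Option 5: 1 + 1 + 0 + 0 + 1 + 1 + 0 = 4
Option 7 has the highest total.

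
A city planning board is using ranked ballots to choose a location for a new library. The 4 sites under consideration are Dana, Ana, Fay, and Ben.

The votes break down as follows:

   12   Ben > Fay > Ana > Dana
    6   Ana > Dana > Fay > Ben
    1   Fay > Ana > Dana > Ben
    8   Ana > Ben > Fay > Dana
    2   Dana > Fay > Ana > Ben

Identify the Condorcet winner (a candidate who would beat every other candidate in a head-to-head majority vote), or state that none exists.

None — there is no Condorcet winner

Head-to-head results (29 voters total):
Dana vs Ana: Ana wins 27–2.
Dana vs Fay: Fay wins 21–8.
Dana vs Ben: Ben wins 20–9.
Ana vs Fay: Fay wins 15–14.
Ana vs Ben: Ana wins 17–12.
Fay vs Ben: Ben wins 20–9.
No candidate beats all others: Ana beats Ben beats Fay beats Ana, a majority cycle.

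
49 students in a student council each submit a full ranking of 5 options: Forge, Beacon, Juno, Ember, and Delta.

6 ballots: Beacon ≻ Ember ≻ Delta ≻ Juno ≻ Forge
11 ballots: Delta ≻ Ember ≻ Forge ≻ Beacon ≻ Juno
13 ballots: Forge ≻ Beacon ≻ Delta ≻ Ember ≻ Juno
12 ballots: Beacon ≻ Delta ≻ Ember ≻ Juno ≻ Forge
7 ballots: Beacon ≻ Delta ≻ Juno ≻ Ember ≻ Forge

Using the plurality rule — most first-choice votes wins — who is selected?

First-place vote totals:
  Forge: 13
  Beacon: 25
  Juno: 0
  Ember: 0
  Delta: 11
Beacon has the most first-place votes.

Beacon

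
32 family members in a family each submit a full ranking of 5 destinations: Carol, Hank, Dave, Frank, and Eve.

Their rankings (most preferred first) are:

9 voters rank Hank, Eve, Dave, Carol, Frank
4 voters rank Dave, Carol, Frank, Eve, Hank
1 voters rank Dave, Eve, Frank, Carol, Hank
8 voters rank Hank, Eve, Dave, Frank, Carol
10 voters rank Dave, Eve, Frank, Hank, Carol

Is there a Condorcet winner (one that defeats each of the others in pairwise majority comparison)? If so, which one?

Head-to-head results (32 voters total):
Carol vs Hank: Hank wins 27–5.
Carol vs Dave: Dave wins 32–0.
Carol vs Frank: Frank wins 19–13.
Carol vs Eve: Eve wins 28–4.
Hank vs Dave: Hank wins 17–15.
Hank vs Frank: Hank wins 17–15.
Hank vs Eve: Hank wins 17–15.
Dave vs Frank: Dave wins 32–0.
Dave vs Eve: Eve wins 17–15.
Frank vs Eve: Eve wins 28–4.
Hank beats each rival — Carol (27–5), Dave (17–15), Frank (17–15), Eve (17–15) — so Hank is the Condorcet winner.

Hank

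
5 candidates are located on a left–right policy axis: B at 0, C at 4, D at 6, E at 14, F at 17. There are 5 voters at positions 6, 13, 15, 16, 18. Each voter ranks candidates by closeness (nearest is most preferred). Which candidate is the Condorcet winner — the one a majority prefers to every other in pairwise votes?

E

With single-peaked preferences on a line, the Condorcet winner is the candidate closest to the median voter.
The median voter (position 15) is closest to E at 14.
Check: E vs B — voters closer to E: 4 of 5.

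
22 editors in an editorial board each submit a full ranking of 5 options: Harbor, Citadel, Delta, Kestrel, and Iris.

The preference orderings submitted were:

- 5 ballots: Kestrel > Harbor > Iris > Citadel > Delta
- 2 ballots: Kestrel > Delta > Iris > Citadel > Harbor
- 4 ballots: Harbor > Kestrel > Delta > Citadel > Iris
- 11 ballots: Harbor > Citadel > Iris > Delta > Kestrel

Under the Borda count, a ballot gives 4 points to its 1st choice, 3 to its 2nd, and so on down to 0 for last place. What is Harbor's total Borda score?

75

Borda scores:
  Harbor: 5·3 + 2·0 + 4·4 + 11·4 = 75
  Citadel: 5·1 + 2·1 + 4·1 + 11·3 = 44
  Delta: 5·0 + 2·3 + 4·2 + 11·1 = 25
  Kestrel: 5·4 + 2·4 + 4·3 + 11·0 = 40
  Iris: 5·2 + 2·2 + 4·0 + 11·2 = 36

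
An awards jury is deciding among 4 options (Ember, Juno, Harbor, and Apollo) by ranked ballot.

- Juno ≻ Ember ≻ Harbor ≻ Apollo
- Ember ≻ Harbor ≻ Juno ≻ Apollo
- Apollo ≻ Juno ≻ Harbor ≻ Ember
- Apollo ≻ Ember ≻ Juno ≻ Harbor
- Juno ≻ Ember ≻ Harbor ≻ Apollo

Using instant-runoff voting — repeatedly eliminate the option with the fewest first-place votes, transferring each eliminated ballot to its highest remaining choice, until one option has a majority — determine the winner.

Round 1: Juno 2, Apollo 2, Ember 1, Harbor 0. Harbor has the fewest and is eliminated.
Round 2: Juno 2, Apollo 2, Ember 1. Ember has the fewest and is eliminated.
Round 3: Juno 3, Apollo 2. Juno has a majority.

Juno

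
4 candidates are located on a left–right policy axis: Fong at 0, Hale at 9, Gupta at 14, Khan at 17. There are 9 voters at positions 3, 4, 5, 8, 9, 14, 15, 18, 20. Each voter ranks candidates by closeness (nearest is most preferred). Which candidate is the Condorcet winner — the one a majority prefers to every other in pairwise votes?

With single-peaked preferences on a line, the Condorcet winner is the candidate closest to the median voter.
The median voter (position 9) is closest to Hale at 9.
Check: Hale vs Fong — voters closer to Hale: 7 of 9.

Hale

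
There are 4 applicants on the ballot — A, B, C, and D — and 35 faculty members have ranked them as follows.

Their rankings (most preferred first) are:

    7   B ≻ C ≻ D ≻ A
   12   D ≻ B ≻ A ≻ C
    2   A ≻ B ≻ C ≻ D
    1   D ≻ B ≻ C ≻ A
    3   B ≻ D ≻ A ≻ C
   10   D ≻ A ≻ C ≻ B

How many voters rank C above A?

Ballots ranking C above A: 7+1 = 8.
Ballots ranking A above C: 12+2+3+10 = 27.
So 8 of 35 voters prefer C to A.

8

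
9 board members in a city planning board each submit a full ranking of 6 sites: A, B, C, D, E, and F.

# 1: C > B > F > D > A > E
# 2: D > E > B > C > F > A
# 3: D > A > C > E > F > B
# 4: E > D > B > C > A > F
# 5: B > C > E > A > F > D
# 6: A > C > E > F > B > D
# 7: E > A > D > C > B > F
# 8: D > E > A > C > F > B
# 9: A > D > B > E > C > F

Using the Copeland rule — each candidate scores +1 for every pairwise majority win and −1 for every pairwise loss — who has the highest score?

Pairwise results:
  A vs B: A wins 5–4.
  A vs C: A wins 5–4.
  A vs D: D wins 5–4.
  A vs E: E wins 5–4.
  A vs F: A wins 7–2.
  B vs C: C wins 5–4.
  B vs D: D wins 6–3.
  B vs E: E wins 6–3.
  B vs F: B wins 6–3.
  C vs D: D wins 6–3.
  C vs E: E wins 5–4.
  C vs F: C wins 9–0.
  D vs E: D wins 5–4.
  D vs F: D wins 6–3.
  E vs F: E wins 8–1.
Copeland scores (wins − losses):
  A: 3 − 2 = 1
  B: 1 − 4 = -3
  C: 2 − 3 = -1
  D: 5 − 0 = 5
  E: 4 − 1 = 3
  F: 0 − 5 = -5
D has the best Copeland score.

D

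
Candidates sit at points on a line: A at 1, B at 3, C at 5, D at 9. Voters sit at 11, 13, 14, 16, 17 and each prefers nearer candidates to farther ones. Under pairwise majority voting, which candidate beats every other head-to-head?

With single-peaked preferences on a line, the Condorcet winner is the candidate closest to the median voter.
The median voter (position 14) is closest to D at 9.
Check: D vs C — voters closer to D: 5 of 5.

D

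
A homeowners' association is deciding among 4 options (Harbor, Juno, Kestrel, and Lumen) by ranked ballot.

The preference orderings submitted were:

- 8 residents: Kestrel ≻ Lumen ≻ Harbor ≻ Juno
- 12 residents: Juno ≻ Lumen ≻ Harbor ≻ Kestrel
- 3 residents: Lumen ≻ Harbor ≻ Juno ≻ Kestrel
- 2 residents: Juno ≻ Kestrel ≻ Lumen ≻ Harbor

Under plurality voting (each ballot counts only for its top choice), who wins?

First-place vote totals:
  Harbor: 0
  Juno: 14
  Kestrel: 8
  Lumen: 3
Juno has the most first-place votes.

Juno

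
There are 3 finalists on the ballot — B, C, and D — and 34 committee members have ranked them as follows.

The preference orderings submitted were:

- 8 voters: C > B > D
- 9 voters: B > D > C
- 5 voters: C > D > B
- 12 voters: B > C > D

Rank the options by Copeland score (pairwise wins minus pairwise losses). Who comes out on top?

Pairwise results:
  B vs C: B wins 21–13.
  B vs D: B wins 29–5.
  C vs D: C wins 25–9.
Copeland scores (wins − losses):
  B: 2 − 0 = 2
  C: 1 − 1 = 0
  D: 0 − 2 = -2
B has the best Copeland score.

B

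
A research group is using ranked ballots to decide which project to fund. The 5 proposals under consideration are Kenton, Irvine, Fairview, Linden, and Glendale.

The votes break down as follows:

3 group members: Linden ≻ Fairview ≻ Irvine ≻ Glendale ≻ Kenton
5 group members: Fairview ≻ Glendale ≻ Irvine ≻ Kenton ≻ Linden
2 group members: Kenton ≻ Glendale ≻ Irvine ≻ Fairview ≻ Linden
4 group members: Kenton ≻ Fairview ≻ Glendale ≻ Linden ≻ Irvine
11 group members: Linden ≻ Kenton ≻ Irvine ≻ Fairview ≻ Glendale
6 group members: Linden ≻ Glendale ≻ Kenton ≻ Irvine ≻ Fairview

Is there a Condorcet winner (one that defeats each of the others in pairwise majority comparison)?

Head-to-head results (31 voters total):
Kenton vs Irvine: Kenton wins 23–8.
Kenton vs Fairview: Kenton wins 23–8.
Kenton vs Linden: Linden wins 20–11.
Kenton vs Glendale: Kenton wins 17–14.
Irvine vs Fairview: Irvine wins 19–12.
Irvine vs Linden: Linden wins 24–7.
Irvine vs Glendale: Glendale wins 17–14.
Fairview vs Linden: Linden wins 20–11.
Fairview vs Glendale: Fairview wins 23–8.
Linden vs Glendale: Linden wins 20–11.
Linden beats each rival — Kenton (20–11), Irvine (24–7), Fairview (20–11), Glendale (20–11) — so Linden is the Condorcet winner.

Yes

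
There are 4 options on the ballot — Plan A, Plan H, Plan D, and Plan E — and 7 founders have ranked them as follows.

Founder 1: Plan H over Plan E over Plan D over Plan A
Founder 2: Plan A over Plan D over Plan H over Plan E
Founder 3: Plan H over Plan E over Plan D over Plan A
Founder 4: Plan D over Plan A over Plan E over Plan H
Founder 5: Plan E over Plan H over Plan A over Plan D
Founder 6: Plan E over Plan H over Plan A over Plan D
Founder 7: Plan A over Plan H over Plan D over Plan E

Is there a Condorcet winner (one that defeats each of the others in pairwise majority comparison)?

Yes

Head-to-head results (7 voters total):
Plan A vs Plan H: Plan H wins 4–3.
Plan A vs Plan D: Plan A wins 4–3.
Plan A vs Plan E: Plan E wins 4–3.
Plan H vs Plan D: Plan H wins 5–2.
Plan H vs Plan E: Plan H wins 4–3.
Plan D vs Plan E: Plan E wins 4–3.
Plan H beats each rival — Plan A (4–3), Plan D (5–2), Plan E (4–3) — so Plan H is the Condorcet winner.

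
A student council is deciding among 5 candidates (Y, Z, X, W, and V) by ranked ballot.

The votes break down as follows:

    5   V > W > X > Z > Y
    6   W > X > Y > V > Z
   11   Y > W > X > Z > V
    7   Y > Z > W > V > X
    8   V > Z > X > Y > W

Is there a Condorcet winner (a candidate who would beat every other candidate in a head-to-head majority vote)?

No

Head-to-head results (37 voters total):
Y vs Z: Y wins 24–13.
Y vs X: X wins 19–18.
Y vs W: Y wins 26–11.
Y vs V: Y wins 24–13.
Z vs X: X wins 22–15.
Z vs W: W wins 22–15.
Z vs V: V wins 19–18.
X vs W: W wins 29–8.
X vs V: V wins 20–17.
W vs V: W wins 24–13.
No candidate beats all others: Y beats W beats X beats Y, a majority cycle.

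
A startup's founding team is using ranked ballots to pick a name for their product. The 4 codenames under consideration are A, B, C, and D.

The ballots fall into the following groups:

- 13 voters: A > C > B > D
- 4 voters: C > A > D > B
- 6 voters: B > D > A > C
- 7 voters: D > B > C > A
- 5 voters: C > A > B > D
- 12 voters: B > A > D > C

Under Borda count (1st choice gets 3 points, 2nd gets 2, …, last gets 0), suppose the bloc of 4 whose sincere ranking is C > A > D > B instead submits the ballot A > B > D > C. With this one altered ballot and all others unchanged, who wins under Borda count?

Borda totals with the altered ballot: A 91, B 94, C 48, D 49.
The switch changes the winner from A to B.

B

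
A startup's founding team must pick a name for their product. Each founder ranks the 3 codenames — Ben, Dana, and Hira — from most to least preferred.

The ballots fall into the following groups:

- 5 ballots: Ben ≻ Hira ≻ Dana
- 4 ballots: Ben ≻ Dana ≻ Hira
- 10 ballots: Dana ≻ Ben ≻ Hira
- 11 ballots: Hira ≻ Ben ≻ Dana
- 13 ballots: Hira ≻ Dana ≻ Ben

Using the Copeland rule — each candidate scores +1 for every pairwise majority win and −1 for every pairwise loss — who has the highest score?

Hira

Pairwise results:
  Ben vs Dana: Dana wins 23–20.
  Ben vs Hira: Hira wins 24–19.
  Dana vs Hira: Hira wins 29–14.
Copeland scores (wins − losses):
  Ben: 0 − 2 = -2
  Dana: 1 − 1 = 0
  Hira: 2 − 0 = 2
Hira has the best Copeland score.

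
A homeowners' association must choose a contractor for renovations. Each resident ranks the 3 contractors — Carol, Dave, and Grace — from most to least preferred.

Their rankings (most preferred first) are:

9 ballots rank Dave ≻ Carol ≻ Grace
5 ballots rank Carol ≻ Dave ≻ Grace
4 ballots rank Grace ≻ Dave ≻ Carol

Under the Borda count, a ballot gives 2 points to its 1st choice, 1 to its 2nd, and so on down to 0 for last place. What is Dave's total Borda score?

Borda scores:
  Carol: 9·1 + 5·2 + 4·0 = 19
  Dave: 9·2 + 5·1 + 4·1 = 27
  Grace: 9·0 + 5·0 + 4·2 = 8

27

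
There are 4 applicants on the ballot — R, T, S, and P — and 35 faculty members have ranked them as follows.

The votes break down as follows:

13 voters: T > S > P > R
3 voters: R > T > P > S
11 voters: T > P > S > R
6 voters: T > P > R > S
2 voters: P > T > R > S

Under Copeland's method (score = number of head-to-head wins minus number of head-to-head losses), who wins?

Pairwise results:
  R vs T: T wins 32–3.
  R vs S: S wins 24–11.
  R vs P: P wins 32–3.
  T vs S: T wins 35–0.
  T vs P: T wins 33–2.
  S vs P: P wins 22–13.
Copeland scores (wins − losses):
  R: 0 − 3 = -3
  T: 3 − 0 = 3
  S: 1 − 2 = -1
  P: 2 − 1 = 1
T has the best Copeland score.

T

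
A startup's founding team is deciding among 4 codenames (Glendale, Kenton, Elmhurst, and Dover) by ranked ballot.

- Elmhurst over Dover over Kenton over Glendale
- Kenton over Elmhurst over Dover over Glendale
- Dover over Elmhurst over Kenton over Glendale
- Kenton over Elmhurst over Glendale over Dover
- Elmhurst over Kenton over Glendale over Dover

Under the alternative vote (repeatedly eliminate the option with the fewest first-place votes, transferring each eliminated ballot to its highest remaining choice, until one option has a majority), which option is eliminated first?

Round 1: Kenton 2, Elmhurst 2, Dover 1, Glendale 0. Glendale has the fewest and is eliminated.
Round 2: Kenton 2, Elmhurst 2, Dover 1. Dover has the fewest and is eliminated.
Round 3: Elmhurst 3, Kenton 2. Elmhurst has a majority.

Glendale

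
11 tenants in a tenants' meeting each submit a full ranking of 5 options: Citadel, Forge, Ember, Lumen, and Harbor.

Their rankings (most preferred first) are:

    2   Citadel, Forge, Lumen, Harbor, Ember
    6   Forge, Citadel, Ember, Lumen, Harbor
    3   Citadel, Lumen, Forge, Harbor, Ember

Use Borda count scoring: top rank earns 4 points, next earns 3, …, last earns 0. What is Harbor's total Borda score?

5

Borda scores:
  Citadel: 2·4 + 6·3 + 3·4 = 38
  Forge: 2·3 + 6·4 + 3·2 = 36
  Ember: 2·0 + 6·2 + 3·0 = 12
  Lumen: 2·2 + 6·1 + 3·3 = 19
  Harbor: 2·1 + 6·0 + 3·1 = 5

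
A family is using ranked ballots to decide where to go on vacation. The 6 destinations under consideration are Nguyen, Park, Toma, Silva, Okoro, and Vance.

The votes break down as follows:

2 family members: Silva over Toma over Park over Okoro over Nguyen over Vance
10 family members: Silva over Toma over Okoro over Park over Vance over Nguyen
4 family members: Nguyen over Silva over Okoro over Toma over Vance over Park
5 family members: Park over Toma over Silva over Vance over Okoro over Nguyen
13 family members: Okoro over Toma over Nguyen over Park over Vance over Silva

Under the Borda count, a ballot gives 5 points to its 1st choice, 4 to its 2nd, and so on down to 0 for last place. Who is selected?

Toma

Borda scores:
  Nguyen: 2·1 + 10·0 + 4·5 + 5·0 + 13·3 = 61
  Park: 2·3 + 10·2 + 4·0 + 5·5 + 13·2 = 77
  Toma: 2·4 + 10·4 + 4·2 + 5·4 + 13·4 = 128
  Silva: 2·5 + 10·5 + 4·4 + 5·3 + 13·0 = 91
  Okoro: 2·2 + 10·3 + 4·3 + 5·1 + 13·5 = 116
  Vance: 2·0 + 10·1 + 4·1 + 5·2 + 13·1 = 37
Toma has the highest total.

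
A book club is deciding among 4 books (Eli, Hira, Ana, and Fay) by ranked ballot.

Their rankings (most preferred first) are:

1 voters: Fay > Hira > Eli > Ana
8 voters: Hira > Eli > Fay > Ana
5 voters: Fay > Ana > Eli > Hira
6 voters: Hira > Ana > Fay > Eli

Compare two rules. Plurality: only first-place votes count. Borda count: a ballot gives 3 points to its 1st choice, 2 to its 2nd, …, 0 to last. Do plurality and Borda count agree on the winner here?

Plurality first-place counts: Eli 0, Hira 14, Ana 0, Fay 6 → Hira.
Borda totals: Eli 22, Hira 44, Ana 22, Fay 32 → Hira.
The two rules agree on Hira.

Yes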